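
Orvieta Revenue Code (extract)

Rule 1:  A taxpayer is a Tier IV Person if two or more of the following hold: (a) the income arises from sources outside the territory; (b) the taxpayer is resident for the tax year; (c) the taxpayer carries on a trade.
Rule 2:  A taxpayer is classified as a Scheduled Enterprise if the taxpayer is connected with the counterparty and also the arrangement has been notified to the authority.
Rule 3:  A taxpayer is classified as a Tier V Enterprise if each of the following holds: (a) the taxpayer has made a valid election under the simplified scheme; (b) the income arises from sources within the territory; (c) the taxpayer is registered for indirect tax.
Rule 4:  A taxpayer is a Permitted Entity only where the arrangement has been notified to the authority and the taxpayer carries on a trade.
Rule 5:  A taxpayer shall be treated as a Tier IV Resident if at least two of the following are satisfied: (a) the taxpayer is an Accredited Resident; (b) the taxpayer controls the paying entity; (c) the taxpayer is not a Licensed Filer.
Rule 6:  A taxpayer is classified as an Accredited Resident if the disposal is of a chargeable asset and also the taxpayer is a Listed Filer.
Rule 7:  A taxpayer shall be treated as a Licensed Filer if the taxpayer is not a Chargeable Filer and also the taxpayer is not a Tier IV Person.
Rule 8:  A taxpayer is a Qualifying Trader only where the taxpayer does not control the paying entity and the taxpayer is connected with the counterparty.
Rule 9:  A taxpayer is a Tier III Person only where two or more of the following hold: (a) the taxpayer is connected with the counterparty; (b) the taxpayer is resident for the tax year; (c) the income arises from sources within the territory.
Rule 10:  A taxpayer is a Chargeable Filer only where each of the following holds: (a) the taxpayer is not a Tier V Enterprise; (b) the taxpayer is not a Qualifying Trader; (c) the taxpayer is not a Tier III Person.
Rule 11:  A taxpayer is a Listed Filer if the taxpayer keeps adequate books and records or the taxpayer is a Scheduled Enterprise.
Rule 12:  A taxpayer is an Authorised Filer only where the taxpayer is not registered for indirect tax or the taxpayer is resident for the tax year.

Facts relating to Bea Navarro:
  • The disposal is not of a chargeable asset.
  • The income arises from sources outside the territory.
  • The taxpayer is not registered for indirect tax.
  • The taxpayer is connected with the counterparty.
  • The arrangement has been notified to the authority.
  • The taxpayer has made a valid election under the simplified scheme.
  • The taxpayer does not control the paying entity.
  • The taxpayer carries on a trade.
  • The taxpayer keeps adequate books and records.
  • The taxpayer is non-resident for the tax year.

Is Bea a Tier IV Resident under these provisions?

rule 2 — Scheduled Enterprise: [the taxpayer is connected with the counterparty? yes] AND [the arrangement has been notified to the authority? yes] → satisfied.
rule 11 — Listed Filer: [the taxpayer keeps adequate books and records? yes] OR [Scheduled Enterprise (rule 2)? yes] → satisfied.
rule 6 — Accredited Resident: [the disposal is of a chargeable asset? no] AND [Listed Filer (rule 11)? yes] → not satisfied.
rule 3 — Tier V Enterprise: [the taxpayer has made a valid election under the simplified scheme? yes] AND [the income arises from sources within the territory? no] AND [the taxpayer is registered for indirect tax? no] → not satisfied.
rule 8 — Qualifying Trader: [the taxpayer does not control the paying entity? yes] AND [the taxpayer is connected with the counterparty? yes] → satisfied.
rule 9 — Tier III Person: the taxpayer is connected with the counterparty? yes; the taxpayer is resident for the tax year? no; the income arises from sources within the territory? no — 1 of 3 hold (need ≥2) → not satisfied.
rule 10 — Chargeable Filer: [not a Tier V Enterprise (rule 3)? yes] AND [not a Qualifying Trader (rule 8)? no] AND [not a Tier III Person (rule 9)? yes] → not satisfied.
rule 1 — Tier IV Person: the income arises from sources outside the territory? yes; the taxpayer is resident for the tax year? no; the taxpayer carries on a trade? yes — 2 of 3 hold (need ≥2) → satisfied.
rule 7 — Licensed Filer: [not a Chargeable Filer (rule 10)? yes] AND [not a Tier IV Person (rule 1)? no] → not satisfied.
rule 5 — Tier IV Resident: Accredited Resident (rule 6)? no; the taxpayer controls the paying entity? no; not a Licensed Filer (rule 7)? yes — 1 of 3 hold (need ≥2) → not satisfied.

No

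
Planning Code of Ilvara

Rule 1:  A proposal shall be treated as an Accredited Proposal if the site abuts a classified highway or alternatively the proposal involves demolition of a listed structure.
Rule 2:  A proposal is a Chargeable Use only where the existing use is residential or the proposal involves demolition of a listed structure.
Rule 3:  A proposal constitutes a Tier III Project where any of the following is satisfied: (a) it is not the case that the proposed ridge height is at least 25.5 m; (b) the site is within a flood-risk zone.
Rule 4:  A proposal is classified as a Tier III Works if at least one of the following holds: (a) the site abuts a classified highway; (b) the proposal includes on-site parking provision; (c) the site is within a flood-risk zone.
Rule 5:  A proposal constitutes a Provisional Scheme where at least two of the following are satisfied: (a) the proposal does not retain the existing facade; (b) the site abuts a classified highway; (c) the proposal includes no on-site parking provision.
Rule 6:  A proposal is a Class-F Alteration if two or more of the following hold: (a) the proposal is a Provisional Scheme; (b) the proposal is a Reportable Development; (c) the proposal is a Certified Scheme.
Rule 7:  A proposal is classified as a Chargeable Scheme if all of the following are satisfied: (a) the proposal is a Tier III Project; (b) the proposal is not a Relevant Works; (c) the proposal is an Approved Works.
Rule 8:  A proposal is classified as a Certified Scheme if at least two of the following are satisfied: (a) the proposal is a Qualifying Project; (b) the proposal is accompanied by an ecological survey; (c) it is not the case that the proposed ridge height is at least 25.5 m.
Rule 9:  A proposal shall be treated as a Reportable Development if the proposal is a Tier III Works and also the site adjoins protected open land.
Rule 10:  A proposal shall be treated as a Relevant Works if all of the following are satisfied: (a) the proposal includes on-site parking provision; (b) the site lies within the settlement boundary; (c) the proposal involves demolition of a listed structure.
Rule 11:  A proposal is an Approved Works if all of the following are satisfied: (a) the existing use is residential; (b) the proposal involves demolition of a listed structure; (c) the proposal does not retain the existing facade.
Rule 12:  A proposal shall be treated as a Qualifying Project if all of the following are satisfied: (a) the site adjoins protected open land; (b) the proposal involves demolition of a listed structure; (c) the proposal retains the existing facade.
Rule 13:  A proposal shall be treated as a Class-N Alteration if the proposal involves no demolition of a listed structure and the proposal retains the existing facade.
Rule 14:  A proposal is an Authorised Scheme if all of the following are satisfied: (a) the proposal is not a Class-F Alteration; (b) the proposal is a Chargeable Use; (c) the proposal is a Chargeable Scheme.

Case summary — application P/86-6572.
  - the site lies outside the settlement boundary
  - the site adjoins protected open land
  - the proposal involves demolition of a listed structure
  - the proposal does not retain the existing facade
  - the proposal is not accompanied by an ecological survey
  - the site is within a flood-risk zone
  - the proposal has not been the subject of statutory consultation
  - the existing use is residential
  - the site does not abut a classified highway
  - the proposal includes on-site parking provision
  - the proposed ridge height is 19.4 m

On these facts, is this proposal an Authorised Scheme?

Under rule 5: the proposal does not retain the existing facade? yes; the site abuts a classified highway? no; the proposal includes no on-site parking provision? no — 1 of 3 hold (need ≥2) → not satisfied.
Under rule 4: the site abuts a classified highway? no; or the proposal includes on-site parking provision? yes; or the site is within a flood-risk zone? yes. So the proposal is a Tier III Works.
Under rule 9: Tier III Works (rule 4)? yes; and the site adjoins protected open land? yes. So the proposal is a Reportable Development.
Under rule 12: the site adjoins protected open land? yes; and the proposal involves demolition of a listed structure? yes; and the proposal retains the existing facade? no. So the proposal is not a Qualifying Project.
Under rule 8: Qualifying Project (rule 12)? no; the proposal is accompanied by an ecological survey? no; proposed ridge height: 19.4 m ≥ 25.5 m? no, so negated condition yes — 1 of 3 hold (need ≥2) → not satisfied.
Under rule 6: Provisional Scheme (rule 5)? no; Reportable Development (rule 9)? yes; Certified Scheme (rule 8)? no — 1 of 3 hold (need ≥2) → not satisfied.
Under rule 2: the existing use is residential? yes; or the proposal involves demolition of a listed structure? yes. So the proposal is a Chargeable Use.
Under rule 3: proposed ridge height: 19.4 m ≥ 25.5 m? no, so negated condition yes; or the site is within a flood-risk zone? yes. So the proposal is a Tier III Project.
Under rule 10: the proposal includes on-site parking provision? yes; and the site lies within the settlement boundary? no; and the proposal involves demolition of a listed structure? yes. So the proposal is not a Relevant Works.
Under rule 11: the existing use is residential? yes; and the proposal involves demolition of a listed structure? yes; and the proposal does not retain the existing facade? yes. So the proposal is an Approved Works.
Under rule 7: Tier III Project (rule 3)? yes; and not a Relevant Works (rule 10)? yes; and Approved Works (rule 11)? yes. So the proposal is a Chargeable Scheme.
Under rule 14: not a Class-F Alteration (rule 6)? yes; and Chargeable Use (rule 2)? yes; and Chargeable Scheme (rule 7)? yes. So the proposal is an Authorised Scheme.

Yes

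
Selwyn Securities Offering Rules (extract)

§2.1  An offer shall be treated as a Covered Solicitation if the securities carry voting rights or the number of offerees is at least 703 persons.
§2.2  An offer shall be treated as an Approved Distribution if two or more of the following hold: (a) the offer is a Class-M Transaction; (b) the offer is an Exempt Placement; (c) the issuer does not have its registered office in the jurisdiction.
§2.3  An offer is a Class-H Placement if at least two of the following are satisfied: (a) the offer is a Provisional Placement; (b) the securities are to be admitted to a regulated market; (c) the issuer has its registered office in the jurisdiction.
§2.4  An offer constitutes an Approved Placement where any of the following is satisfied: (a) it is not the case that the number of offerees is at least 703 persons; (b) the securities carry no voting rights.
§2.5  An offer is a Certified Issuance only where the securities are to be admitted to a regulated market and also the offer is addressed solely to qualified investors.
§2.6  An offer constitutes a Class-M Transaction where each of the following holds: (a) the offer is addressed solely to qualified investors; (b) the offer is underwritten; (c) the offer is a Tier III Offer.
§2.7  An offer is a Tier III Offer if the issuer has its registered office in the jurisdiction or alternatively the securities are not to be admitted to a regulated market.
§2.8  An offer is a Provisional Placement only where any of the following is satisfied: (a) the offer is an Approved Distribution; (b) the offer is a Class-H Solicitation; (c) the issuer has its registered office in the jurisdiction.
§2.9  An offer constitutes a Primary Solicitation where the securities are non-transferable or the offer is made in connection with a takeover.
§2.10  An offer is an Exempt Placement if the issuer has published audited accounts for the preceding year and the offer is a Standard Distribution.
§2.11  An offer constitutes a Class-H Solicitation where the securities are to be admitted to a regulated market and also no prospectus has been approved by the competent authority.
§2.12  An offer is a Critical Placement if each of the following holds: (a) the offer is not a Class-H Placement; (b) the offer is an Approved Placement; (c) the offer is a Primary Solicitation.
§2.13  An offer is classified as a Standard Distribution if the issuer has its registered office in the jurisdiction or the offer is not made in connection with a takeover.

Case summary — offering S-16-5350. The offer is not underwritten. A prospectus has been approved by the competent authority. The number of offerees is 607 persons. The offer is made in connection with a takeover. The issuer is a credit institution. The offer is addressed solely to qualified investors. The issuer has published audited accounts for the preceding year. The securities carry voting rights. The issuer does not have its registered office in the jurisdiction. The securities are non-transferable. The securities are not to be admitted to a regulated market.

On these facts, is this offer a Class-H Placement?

No

Under §2.7: the issuer has its registered office in the jurisdiction? no; or the securities are not to be admitted to a regulated market? yes. So the offer is a Tier III Offer.
Under §2.6: the offer is addressed solely to qualified investors? yes; and the offer is underwritten? no; and Tier III Offer (§2.7)? yes. So the offer is not a Class-M Transaction.
Under §2.13: the issuer has its registered office in the jurisdiction? no; or the offer is not made in connection with a takeover? no. So the offer is not a Standard Distribution.
Under §2.10: the issuer has published audited accounts for the preceding year? yes; and Standard Distribution (§2.13)? no. So the offer is not an Exempt Placement.
Under §2.2: Class-M Transaction (§2.6)? no; Exempt Placement (§2.10)? no; the issuer does not have its registered office in the jurisdiction? yes — 1 of 3 hold (need ≥2) → not satisfied.
Under §2.11: the securities are to be admitted to a regulated market? no; and no prospectus has been approved by the competent authority? no. So the offer is not a Class-H Solicitation.
Under §2.8: Approved Distribution (§2.2)? no; or Class-H Solicitation (§2.11)? no; or the issuer has its registered office in the jurisdiction? no. So the offer is not a Provisional Placement.
Under §2.3: Provisional Placement (§2.8)? no; the securities are to be admitted to a regulated market? no; the issuer has its registered office in the jurisdiction? no — 0 of 3 hold (need ≥2) → not satisfied.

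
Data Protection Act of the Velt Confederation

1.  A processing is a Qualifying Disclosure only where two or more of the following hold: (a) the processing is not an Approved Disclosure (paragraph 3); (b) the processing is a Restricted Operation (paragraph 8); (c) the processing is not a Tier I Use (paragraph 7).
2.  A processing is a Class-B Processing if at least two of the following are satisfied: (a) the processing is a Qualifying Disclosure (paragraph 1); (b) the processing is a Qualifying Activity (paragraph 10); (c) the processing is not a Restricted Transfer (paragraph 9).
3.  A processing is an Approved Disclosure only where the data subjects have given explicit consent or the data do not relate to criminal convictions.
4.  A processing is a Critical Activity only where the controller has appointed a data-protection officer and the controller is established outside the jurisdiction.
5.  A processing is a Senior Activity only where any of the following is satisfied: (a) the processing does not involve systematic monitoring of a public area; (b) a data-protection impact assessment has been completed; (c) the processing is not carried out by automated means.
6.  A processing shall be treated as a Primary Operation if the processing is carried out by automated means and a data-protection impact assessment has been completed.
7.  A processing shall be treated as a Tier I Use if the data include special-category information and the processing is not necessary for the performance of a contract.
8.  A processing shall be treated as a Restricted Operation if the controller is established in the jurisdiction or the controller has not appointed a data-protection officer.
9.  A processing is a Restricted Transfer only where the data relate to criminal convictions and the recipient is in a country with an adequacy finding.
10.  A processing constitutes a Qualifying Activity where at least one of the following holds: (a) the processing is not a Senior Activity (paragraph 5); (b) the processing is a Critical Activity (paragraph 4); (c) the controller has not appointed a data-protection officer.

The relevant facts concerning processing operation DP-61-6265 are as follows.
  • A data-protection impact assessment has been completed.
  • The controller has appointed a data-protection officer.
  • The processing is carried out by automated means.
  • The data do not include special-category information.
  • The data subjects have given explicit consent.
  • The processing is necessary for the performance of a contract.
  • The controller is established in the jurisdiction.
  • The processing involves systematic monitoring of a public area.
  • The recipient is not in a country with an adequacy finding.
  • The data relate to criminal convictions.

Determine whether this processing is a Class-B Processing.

paragraph 3 — Approved Disclosure: [the data subjects have given explicit consent? yes] OR [the data do not relate to criminal convictions? no] → satisfied.
paragraph 8 — Restricted Operation: [the controller is established in the jurisdiction? yes] OR [the controller has not appointed a data-protection officer? no] → satisfied.
paragraph 7 — Tier I Use: [the data include special-category information? no] AND [the processing is not necessary for the performance of a contract? no] → not satisfied.
paragraph 1 — Qualifying Disclosure: not an Approved Disclosure (paragraph 3)? no; Restricted Operation (paragraph 8)? yes; not a Tier I Use (paragraph 7)? yes — 2 of 3 hold (need ≥2) → satisfied.
paragraph 5 — Senior Activity: [the processing does not involve systematic monitoring of a public area? no] OR [a data-protection impact assessment has been completed? yes] OR [the processing is not carried out by automated means? no] → satisfied.
paragraph 4 — Critical Activity: [the controller has appointed a data-protection officer? yes] AND [the controller is established outside the jurisdiction? no] → not satisfied.
paragraph 10 — Qualifying Activity: [not a Senior Activity (paragraph 5)? no] OR [Critical Activity (paragraph 4)? no] OR [the controller has not appointed a data-protection officer? no] → not satisfied.
paragraph 9 — Restricted Transfer: [the data relate to criminal convictions? yes] AND [the recipient is in a country with an adequacy finding? no] → not satisfied.
paragraph 2 — Class-B Processing: Qualifying Disclosure (paragraph 1)? yes; Qualifying Activity (paragraph 10)? no; not a Restricted Transfer (paragraph 9)? yes — 2 of 3 hold (need ≥2) → satisfied.

Yes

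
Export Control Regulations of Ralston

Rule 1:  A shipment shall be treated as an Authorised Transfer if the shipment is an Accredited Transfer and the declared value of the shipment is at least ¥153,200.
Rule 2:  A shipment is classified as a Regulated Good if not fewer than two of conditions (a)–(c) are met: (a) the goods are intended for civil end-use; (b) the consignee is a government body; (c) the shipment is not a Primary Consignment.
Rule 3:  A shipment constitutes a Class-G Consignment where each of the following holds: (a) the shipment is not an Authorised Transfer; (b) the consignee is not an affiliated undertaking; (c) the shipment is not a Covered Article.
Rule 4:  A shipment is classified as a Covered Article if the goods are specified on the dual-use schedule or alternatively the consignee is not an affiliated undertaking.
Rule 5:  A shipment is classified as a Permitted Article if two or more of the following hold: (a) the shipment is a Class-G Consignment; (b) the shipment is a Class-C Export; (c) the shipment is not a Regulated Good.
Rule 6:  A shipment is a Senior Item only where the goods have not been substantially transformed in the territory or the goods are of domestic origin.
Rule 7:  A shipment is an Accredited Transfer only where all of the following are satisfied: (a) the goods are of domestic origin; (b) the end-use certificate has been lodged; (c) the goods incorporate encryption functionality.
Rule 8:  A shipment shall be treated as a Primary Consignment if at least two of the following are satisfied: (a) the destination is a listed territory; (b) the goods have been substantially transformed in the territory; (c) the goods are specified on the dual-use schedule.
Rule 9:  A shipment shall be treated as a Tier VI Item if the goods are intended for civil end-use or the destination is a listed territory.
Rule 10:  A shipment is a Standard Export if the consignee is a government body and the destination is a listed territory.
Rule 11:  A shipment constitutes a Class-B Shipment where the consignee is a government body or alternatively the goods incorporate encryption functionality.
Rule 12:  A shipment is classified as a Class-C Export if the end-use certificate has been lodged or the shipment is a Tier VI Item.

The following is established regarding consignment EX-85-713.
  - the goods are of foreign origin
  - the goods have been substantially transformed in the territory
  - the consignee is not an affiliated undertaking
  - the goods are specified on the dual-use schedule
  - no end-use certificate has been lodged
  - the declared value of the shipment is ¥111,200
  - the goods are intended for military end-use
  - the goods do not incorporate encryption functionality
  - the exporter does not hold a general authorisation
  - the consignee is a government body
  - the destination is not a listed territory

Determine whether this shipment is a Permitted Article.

No

rule 7 — Accredited Transfer: [the goods are of domestic origin? no] AND [the end-use certificate has been lodged? no] AND [the goods incorporate encryption functionality? no] → not satisfied.
rule 1 — Authorised Transfer: [Accredited Transfer (rule 7)? no] AND [declared value of the shipment: ¥111,200 ≥ ¥153,200? no] → not satisfied.
rule 4 — Covered Article: [the goods are specified on the dual-use schedule? yes] OR [the consignee is not an affiliated undertaking? yes] → satisfied.
rule 3 — Class-G Consignment: [not an Authorised Transfer (rule 1)? yes] AND [the consignee is not an affiliated undertaking? yes] AND [not a Covered Article (rule 4)? no] → not satisfied.
rule 9 — Tier VI Item: [the goods are intended for civil end-use? no] OR [the destination is a listed territory? no] → not satisfied.
rule 12 — Class-C Export: [the end-use certificate has been lodged? no] OR [Tier VI Item (rule 9)? no] → not satisfied.
rule 8 — Primary Consignment: the destination is a listed territory? no; the goods have been substantially transformed in the territory? yes; the goods are specified on the dual-use schedule? yes — 2 of 3 hold (need ≥2) → satisfied.
rule 2 — Regulated Good: the goods are intended for civil end-use? no; the consignee is a government body? yes; not a Primary Consignment (rule 8)? no — 1 of 3 hold (need ≥2) → not satisfied.
rule 5 — Permitted Article: Class-G Consignment (rule 3)? no; Class-C Export (rule 12)? no; not a Regulated Good (rule 2)? yes — 1 of 3 hold (need ≥2) → not satisfied.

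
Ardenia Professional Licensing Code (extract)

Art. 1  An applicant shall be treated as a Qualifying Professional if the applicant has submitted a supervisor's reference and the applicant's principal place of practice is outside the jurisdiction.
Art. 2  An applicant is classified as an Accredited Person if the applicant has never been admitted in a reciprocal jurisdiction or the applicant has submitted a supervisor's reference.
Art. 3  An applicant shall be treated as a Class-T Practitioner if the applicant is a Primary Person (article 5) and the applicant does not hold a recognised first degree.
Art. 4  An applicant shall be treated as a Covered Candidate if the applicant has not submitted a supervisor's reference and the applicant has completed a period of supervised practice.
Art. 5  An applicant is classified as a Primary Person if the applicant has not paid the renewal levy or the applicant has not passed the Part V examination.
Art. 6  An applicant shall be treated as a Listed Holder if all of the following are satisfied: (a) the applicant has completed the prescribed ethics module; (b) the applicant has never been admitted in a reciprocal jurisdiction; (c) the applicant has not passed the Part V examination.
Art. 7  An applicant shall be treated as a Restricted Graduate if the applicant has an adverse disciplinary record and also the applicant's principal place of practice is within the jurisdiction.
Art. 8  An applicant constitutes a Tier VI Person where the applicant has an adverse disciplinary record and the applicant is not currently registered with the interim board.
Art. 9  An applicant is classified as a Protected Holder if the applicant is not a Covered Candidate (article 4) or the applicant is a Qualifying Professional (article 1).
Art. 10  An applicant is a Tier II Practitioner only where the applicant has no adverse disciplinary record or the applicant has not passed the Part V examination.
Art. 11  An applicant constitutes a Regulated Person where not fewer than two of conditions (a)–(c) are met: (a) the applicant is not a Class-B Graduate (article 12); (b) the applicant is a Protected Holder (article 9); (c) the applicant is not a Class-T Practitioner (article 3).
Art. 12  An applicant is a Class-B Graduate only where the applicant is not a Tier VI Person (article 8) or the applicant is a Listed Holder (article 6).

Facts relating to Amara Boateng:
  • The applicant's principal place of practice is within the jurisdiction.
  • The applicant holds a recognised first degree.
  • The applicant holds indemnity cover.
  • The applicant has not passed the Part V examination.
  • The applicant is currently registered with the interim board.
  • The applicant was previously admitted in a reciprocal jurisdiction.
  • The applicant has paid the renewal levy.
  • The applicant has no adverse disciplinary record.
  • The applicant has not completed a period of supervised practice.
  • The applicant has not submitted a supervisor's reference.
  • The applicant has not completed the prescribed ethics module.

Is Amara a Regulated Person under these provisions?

Yes

article 8 — Tier VI Person: [the applicant has an adverse disciplinary record? no] AND [the applicant is not currently registered with the interim board? no] → not satisfied.
article 6 — Listed Holder: [the applicant has completed the prescribed ethics module? no] AND [the applicant has never been admitted in a reciprocal jurisdiction? no] AND [the applicant has not passed the Part V examination? yes] → not satisfied.
article 12 — Class-B Graduate: [not a Tier VI Person (article 8)? yes] OR [Listed Holder (article 6)? no] → satisfied.
article 4 — Covered Candidate: [the applicant has not submitted a supervisor's reference? yes] AND [the applicant has completed a period of supervised practice? no] → not satisfied.
article 1 — Qualifying Professional: [the applicant has submitted a supervisor's reference? no] AND [the applicant's principal place of practice is outside the jurisdiction? no] → not satisfied.
article 9 — Protected Holder: [not a Covered Candidate (article 4)? yes] OR [Qualifying Professional (article 1)? no] → satisfied.
article 5 — Primary Person: [the applicant has not paid the renewal levy? no] OR [the applicant has not passed the Part V examination? yes] → satisfied.
article 3 — Class-T Practitioner: [Primary Person (article 5)? yes] AND [the applicant does not hold a recognised first degree? no] → not satisfied.
article 11 — Regulated Person: not a Class-B Graduate (article 12)? no; Protected Holder (article 9)? yes; not a Class-T Practitioner (article 3)? yes — 2 of 3 hold (need ≥2) → satisfied.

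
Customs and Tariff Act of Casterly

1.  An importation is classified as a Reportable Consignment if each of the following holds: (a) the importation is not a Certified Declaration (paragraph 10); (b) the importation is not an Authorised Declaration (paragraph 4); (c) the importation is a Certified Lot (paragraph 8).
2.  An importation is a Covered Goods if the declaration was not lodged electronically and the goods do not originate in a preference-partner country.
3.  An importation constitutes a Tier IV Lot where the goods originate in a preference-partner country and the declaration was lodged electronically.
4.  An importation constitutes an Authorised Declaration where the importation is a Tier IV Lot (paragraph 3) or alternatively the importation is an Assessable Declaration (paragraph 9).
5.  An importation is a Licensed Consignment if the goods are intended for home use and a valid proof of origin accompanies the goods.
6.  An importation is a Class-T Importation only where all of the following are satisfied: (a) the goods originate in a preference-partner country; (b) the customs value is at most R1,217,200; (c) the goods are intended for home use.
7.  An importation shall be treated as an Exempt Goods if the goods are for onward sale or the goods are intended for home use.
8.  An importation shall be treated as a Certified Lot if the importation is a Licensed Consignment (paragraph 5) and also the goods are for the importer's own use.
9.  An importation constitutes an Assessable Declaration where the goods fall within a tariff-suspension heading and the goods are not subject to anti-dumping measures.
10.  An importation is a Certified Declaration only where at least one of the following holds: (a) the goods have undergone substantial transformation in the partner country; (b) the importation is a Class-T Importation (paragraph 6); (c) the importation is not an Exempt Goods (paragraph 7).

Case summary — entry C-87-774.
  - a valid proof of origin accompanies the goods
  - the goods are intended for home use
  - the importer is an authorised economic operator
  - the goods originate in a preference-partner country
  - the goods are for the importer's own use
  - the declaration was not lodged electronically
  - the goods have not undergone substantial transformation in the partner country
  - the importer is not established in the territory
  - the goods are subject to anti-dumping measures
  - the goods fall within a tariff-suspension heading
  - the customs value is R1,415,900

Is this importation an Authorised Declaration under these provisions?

No

paragraph 3 — Tier IV Lot: [the goods originate in a preference-partner country? yes] AND [the declaration was lodged electronically? no] → not satisfied.
paragraph 9 — Assessable Declaration: [the goods fall within a tariff-suspension heading? yes] AND [the goods are not subject to anti-dumping measures? no] → not satisfied.
paragraph 4 — Authorised Declaration: [Tier IV Lot (paragraph 3)? no] OR [Assessable Declaration (paragraph 9)? no] → not satisfied.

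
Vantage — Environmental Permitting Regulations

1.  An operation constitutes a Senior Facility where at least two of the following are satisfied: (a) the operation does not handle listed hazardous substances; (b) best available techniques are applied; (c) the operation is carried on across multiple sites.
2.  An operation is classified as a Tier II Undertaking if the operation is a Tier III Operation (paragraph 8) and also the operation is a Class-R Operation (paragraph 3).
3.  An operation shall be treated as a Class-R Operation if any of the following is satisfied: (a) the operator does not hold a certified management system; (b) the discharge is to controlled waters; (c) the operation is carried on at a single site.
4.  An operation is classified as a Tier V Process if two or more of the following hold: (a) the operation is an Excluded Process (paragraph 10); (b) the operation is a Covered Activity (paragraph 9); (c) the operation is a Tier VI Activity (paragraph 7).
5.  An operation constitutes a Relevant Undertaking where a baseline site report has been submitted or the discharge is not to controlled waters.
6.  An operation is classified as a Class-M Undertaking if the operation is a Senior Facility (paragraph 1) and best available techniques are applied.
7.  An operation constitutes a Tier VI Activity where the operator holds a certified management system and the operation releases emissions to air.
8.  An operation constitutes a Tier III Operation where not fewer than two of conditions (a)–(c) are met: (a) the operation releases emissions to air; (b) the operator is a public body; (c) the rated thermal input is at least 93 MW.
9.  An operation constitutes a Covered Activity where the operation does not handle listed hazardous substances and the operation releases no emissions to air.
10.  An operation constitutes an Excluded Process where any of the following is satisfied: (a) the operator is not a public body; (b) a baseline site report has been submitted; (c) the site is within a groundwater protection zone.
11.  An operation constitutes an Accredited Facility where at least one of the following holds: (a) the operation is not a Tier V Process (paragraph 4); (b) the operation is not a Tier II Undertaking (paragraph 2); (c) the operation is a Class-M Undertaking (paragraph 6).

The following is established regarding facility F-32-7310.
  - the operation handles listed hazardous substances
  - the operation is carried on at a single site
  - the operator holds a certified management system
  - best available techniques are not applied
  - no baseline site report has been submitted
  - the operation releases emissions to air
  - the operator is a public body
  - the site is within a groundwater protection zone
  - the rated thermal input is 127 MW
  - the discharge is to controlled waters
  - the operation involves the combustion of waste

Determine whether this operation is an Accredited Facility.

paragraph 10 — Excluded Process: [the operator is not a public body? no] OR [a baseline site report has been submitted? no] OR [the site is within a groundwater protection zone? yes] → satisfied.
paragraph 9 — Covered Activity: [the operation does not handle listed hazardous substances? no] AND [the operation releases no emissions to air? no] → not satisfied.
paragraph 7 — Tier VI Activity: [the operator holds a certified management system? yes] AND [the operation releases emissions to air? yes] → satisfied.
paragraph 4 — Tier V Process: Excluded Process (paragraph 10)? yes; Covered Activity (paragraph 9)? no; Tier VI Activity (paragraph 7)? yes — 2 of 3 hold (need ≥2) → satisfied.
paragraph 8 — Tier III Operation: the operation releases emissions to air? yes; the operator is a public body? yes; rated thermal input: 127 MW ≥ 93 MW? yes — 3 of 3 hold (need ≥2) → satisfied.
paragraph 3 — Class-R Operation: [the operator does not hold a certified management system? no] OR [the discharge is to controlled waters? yes] OR [the operation is carried on at a single site? yes] → satisfied.
paragraph 2 — Tier II Undertaking: [Tier III Operation (paragraph 8)? yes] AND [Class-R Operation (paragraph 3)? yes] → satisfied.
paragraph 1 — Senior Facility: the operation does not handle listed hazardous substances? no; best available techniques are applied? no; the operation is carried on across multiple sites? no — 0 of 3 hold (need ≥2) → not satisfied.
paragraph 6 — Class-M Undertaking: [Senior Facility (paragraph 1)? no] AND [best available techniques are applied? no] → not satisfied.
paragraph 11 — Accredited Facility: [not a Tier V Process (paragraph 4)? no] OR [not a Tier II Undertaking (paragraph 2)? no] OR [Class-M Undertaking (paragraph 6)? no] → not satisfied.

No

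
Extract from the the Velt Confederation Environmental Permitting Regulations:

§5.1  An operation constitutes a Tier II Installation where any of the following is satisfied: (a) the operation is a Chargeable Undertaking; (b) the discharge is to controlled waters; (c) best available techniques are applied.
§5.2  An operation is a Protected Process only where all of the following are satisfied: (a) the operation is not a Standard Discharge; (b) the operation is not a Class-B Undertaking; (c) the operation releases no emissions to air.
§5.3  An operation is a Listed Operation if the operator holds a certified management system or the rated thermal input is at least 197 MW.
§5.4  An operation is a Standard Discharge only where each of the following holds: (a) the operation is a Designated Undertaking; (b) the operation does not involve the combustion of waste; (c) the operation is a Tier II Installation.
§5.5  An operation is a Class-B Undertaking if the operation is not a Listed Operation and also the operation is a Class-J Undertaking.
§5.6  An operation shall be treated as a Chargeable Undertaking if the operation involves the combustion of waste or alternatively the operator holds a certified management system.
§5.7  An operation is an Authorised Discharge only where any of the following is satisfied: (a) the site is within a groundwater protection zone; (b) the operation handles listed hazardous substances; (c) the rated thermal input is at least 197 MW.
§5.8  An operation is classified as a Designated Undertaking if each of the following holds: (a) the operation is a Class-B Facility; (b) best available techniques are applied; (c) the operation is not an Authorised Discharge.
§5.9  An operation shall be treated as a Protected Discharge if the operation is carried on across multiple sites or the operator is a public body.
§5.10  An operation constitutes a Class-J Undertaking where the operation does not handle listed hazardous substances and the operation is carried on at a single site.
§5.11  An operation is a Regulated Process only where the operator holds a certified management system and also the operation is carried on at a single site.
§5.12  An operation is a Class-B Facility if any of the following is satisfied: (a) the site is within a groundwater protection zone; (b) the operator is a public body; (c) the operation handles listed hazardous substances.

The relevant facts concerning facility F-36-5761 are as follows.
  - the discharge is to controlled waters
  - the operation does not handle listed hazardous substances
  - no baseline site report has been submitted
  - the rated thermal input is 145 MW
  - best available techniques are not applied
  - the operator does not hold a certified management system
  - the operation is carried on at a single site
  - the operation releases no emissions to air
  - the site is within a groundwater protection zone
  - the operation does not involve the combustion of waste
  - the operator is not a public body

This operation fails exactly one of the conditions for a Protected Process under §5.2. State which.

Under §5.12: the site is within a groundwater protection zone? yes; or the operator is a public body? no; or the operation handles listed hazardous substances? no. So the operation is a Class-B Facility.
Under §5.7: the site is within a groundwater protection zone? yes; or the operation handles listed hazardous substances? no; or rated thermal input: 145 MW ≥ 197 MW? no. So the operation is an Authorised Discharge.
Under §5.8: Class-B Facility (§5.12)? yes; and best available techniques are applied? no; and not an Authorised Discharge (§5.7)? no. So the operation is not a Designated Undertaking.
Under §5.6: the operation involves the combustion of waste? no; or the operator holds a certified management system? no. So the operation is not a Chargeable Undertaking.
Under §5.1: Chargeable Undertaking (§5.6)? no; or the discharge is to controlled waters? yes; or best available techniques are applied? no. So the operation is a Tier II Installation.
Under §5.4: Designated Undertaking (§5.8)? no; and the operation does not involve the combustion of waste? yes; and Tier II Installation (§5.1)? yes. So the operation is not a Standard Discharge.
Under §5.3: the operator holds a certified management system? no; or rated thermal input: 145 MW ≥ 197 MW? no. So the operation is not a Listed Operation.
Under §5.10: the operation does not handle listed hazardous substances? yes; and the operation is carried on at a single site? yes. So the operation is a Class-J Undertaking.
Under §5.5: not a Listed Operation (§5.3)? yes; and Class-J Undertaking (§5.10)? yes. So the operation is a Class-B Undertaking.
Under §5.2: not a Standard Discharge (§5.4)? yes; and not a Class-B Undertaking (§5.5)? no; and the operation releases no emissions to air? yes. So the operation is not a Protected Process.

Class-B Undertaking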